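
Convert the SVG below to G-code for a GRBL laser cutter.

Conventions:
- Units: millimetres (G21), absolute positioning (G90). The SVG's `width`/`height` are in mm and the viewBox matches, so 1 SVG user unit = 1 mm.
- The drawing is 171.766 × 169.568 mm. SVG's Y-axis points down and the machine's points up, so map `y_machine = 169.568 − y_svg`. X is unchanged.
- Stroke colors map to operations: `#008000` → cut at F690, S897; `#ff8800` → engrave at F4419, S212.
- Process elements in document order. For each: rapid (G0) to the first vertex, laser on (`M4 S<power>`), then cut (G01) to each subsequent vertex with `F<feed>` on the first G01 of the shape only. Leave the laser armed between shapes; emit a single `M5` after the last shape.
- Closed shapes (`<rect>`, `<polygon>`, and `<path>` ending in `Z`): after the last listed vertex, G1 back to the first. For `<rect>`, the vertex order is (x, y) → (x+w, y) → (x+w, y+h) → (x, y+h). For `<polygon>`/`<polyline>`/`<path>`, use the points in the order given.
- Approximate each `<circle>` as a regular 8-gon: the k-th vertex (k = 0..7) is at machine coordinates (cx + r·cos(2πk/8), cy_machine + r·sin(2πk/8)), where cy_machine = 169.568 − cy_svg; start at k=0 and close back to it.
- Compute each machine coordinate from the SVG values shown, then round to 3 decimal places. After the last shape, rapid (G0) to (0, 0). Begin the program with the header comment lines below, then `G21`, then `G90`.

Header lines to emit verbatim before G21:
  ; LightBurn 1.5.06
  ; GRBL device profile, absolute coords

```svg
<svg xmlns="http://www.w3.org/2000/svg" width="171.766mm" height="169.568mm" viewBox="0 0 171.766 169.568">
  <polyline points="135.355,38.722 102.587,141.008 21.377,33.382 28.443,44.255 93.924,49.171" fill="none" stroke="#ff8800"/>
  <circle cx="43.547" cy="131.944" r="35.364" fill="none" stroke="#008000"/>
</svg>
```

1 u = 1 mm; y_m = 169.568 − y.

[1] `<polyline>` open polyline, #ff8800→engrave S212 F4419: (135.355,130.846) → (102.587,28.560) → (21.377,136.186) → (28.443,125.313) → (93.924,120.397)

[2] `<circle>` circle, #008000→cut S897 F690: (78.911,37.624) → (68.553,62.630) → (43.547,72.988) → (18.541,62.630) → (8.183,37.624) → (18.541,12.618) → (43.547,2.260) → (68.553,12.618) → (78.911,37.624) (closed)

; LightBurn 1.5.06
; GRBL device profile, absolute coords
G21
G90
G0 X135.355 Y130.846
M4 S212
G01 X102.587 Y28.560 F4419
G01 X21.377 Y136.186
G01 X28.443 Y125.313
G01 X93.924 Y120.397
G0 X78.911 Y37.624
M4 S897
G01 X68.553 Y62.630 F690
G01 X43.547 Y72.988
G01 X18.541 Y62.630
G01 X8.183 Y37.624
G01 X18.541 Y12.618
G01 X43.547 Y2.260
G01 X68.553 Y12.618
G01 X78.911 Y37.624
M5
G0 X0.000 Y0.000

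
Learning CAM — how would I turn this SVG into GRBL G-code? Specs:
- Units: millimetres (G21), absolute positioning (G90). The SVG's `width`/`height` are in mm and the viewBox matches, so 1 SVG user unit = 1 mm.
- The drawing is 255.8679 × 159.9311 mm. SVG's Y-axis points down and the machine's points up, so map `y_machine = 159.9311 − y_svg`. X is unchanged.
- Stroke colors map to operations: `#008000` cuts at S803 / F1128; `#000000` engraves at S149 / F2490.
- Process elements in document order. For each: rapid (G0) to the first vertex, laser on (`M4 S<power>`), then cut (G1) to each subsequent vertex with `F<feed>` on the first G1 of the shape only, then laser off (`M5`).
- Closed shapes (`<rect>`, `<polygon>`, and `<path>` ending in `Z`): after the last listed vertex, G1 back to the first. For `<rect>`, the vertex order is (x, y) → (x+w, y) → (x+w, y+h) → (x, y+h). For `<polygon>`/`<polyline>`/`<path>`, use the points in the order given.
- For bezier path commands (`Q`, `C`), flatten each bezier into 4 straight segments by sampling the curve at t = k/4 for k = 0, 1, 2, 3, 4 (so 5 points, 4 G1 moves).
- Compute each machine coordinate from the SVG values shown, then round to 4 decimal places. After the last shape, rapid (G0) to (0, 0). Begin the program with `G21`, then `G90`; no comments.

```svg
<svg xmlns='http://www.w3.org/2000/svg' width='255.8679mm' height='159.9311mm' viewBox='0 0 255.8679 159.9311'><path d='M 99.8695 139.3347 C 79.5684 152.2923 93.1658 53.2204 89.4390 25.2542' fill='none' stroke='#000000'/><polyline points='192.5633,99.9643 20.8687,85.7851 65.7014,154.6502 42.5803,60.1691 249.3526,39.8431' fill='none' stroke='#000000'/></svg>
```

1 u = 1 mm; y_m = 159.9311 − y.

[1] `<path>` cubic bezier, #000000→engrave S149 F2490: (99.8695,20.5964) → (90.1993,29.0222) → (88.4389,62.2902) → (89.7862,103.2314) → (89.4390,134.6769)

[2] `<polyline>` open polyline, #000000→engrave S149 F2490: (192.5633,59.9668) → (20.8687,74.1460) → (65.7014,5.2809) → (42.5803,99.7620) → (249.3526,120.0880)

G21
G90
G0 X99.8695 Y20.5964
M4 S149
G1 X90.1993 Y29.0222 F2490
G1 X88.4389 Y62.2902
G1 X89.7862 Y103.2314
G1 X89.4390 Y134.6769
M5
G0 X192.5633 Y59.9668
M4 S149
G1 X20.8687 Y74.1460 F2490
G1 X65.7014 Y5.2809
G1 X42.5803 Y99.7620
G1 X249.3526 Y120.0880
M5
G0 X0.0000 Y0.0000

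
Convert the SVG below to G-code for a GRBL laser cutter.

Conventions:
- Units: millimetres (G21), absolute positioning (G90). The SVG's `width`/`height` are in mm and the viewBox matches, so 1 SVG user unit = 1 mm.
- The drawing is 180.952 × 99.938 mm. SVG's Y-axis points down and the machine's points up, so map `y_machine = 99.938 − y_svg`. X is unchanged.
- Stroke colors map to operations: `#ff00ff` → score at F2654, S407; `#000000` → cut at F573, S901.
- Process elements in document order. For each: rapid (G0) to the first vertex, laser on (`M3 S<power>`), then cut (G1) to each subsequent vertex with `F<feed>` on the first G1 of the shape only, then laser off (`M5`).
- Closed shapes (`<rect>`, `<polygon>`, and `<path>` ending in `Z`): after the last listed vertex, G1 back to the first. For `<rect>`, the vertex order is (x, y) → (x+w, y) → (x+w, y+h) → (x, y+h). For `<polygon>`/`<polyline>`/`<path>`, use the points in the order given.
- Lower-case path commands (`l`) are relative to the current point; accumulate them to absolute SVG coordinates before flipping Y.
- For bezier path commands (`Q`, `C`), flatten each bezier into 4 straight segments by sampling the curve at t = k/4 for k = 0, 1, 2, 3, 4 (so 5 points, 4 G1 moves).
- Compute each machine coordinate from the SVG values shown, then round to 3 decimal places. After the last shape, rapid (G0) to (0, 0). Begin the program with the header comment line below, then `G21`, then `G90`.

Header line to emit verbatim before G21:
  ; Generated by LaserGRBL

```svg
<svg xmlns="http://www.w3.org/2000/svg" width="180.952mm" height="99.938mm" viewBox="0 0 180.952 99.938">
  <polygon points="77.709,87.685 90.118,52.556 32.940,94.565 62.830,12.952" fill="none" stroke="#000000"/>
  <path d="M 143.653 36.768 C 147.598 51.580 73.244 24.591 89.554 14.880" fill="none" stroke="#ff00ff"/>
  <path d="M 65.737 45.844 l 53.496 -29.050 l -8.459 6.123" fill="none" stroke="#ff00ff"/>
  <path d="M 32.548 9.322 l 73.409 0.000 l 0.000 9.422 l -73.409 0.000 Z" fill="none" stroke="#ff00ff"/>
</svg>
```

1 u = 1 mm; y_m = 99.938 − y.

[1] `<polygon>` closed polygon, #000000→cut S901 F573: (77.709,12.253) → (90.118,47.382) → (32.940,5.373) → (62.830,86.986) → (77.709,12.253) (closed)

[2] `<path>` cubic bezier, #ff00ff→score S407 F2654: (143.653,63.170) → (134.571,58.976) → (111.967,64.918) → (91.681,75.458) → (89.554,85.058)

[3] `<path>` open polyline, #ff00ff→score S407 F2654: (65.737,54.094) → (119.233,83.144) → (110.774,77.021)

[4] `<path>` rectangle, #ff00ff→score S407 F2654: (32.548,90.616) → (105.957,90.616) → (105.957,81.194) → (32.548,81.194) → (32.548,90.616) (closed)

; Generated by LaserGRBL
G21
G90
G0 X77.709 Y12.253
M3 S901
G1 X90.118 Y47.382 F573
G1 X32.940 Y5.373
G1 X62.830 Y86.986
G1 X77.709 Y12.253
M5
G0 X143.653 Y63.170
M3 S407
G1 X134.571 Y58.976 F2654
G1 X111.967 Y64.918
G1 X91.681 Y75.458
G1 X89.554 Y85.058
M5
G0 X65.737 Y54.094
M3 S407
G1 X119.233 Y83.144 F2654
G1 X110.774 Y77.021
M5
G0 X32.548 Y90.616
M3 S407
G1 X105.957 Y90.616 F2654
G1 X105.957 Y81.194
G1 X32.548 Y81.194
G1 X32.548 Y90.616
M5
G0 X0.000 Y0.000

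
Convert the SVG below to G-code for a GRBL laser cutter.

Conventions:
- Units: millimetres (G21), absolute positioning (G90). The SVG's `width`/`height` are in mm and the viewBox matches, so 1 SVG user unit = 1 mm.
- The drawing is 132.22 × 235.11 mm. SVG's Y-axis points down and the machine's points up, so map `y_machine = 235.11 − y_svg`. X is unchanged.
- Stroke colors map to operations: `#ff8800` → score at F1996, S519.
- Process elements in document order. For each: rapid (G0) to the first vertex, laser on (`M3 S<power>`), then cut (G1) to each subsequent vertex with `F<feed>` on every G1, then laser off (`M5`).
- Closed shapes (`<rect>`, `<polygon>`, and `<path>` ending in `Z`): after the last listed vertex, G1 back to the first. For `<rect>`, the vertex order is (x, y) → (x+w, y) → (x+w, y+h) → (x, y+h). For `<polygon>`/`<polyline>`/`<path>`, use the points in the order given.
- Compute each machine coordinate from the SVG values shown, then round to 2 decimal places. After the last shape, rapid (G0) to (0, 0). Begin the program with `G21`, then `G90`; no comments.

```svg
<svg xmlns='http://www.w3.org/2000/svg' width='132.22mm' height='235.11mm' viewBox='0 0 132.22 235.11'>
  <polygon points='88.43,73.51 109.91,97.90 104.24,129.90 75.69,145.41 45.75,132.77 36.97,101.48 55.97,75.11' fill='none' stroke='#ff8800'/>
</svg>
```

1 u = 1 mm; y_m = 235.11 − y.

[1] `<polygon>` regular polygon, #ff8800→score S519 F1996: (88.43,161.60) → (109.91,137.21) → (104.24,105.21) → (75.69,89.70) → (45.75,102.34) → (36.97,133.63) → (55.97,160.00) → (88.43,161.60) (closed)

G21
G90
G0 X88.43 Y161.60
M3 S519
G1 X109.91 Y137.21 F1996
G1 X104.24 Y105.21 F1996
G1 X75.69 Y89.70 F1996
G1 X45.75 Y102.34 F1996
G1 X36.97 Y133.63 F1996
G1 X55.97 Y160.00 F1996
G1 X88.43 Y161.60 F1996
M5
G0 X0.00 Y0.00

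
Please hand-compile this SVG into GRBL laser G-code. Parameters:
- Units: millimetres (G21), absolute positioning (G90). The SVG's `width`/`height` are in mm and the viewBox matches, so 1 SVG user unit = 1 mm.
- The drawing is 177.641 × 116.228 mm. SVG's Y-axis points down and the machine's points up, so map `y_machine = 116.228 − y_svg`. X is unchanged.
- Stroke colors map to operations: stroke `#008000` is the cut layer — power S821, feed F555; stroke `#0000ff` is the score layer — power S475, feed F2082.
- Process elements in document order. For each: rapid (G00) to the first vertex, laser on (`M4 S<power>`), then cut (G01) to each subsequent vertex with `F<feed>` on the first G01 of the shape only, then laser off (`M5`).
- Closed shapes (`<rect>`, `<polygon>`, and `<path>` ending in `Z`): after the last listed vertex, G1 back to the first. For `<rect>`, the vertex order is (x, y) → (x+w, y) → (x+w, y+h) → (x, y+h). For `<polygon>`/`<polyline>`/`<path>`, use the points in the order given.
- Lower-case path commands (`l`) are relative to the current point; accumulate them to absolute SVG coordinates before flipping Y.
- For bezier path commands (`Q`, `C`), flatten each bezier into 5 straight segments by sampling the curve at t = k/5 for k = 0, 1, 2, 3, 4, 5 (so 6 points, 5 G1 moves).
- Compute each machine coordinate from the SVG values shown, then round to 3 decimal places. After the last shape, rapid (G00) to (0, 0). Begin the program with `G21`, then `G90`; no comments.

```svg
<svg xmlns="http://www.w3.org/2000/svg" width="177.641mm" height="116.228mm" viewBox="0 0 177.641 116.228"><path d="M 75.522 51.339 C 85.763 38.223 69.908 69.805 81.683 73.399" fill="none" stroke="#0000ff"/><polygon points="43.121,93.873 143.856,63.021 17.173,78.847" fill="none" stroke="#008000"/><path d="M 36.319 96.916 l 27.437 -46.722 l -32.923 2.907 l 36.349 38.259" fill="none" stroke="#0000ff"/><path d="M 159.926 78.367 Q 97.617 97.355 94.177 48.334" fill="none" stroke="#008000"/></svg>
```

G21
G90
G00 X75.522 Y64.889
M4 S475
G01 X78.965 Y67.976 F2082
G01 X78.724 Y63.825
G01 X77.377 Y55.924
G01 X77.504 Y47.762
G01 X81.683 Y42.829
M5
G00 X43.121 Y22.355
M4 S821
G01 X143.856 Y53.207 F555
G01 X17.173 Y37.381
G01 X43.121 Y22.355
M5
G00 X36.319 Y19.312
M4 S475
G01 X63.756 Y66.034 F2082
G01 X30.833 Y63.127
G01 X67.182 Y24.868
M5
G00 X159.926 Y37.861
M4 S821
G01 X137.357 Y32.986 F555
G01 X119.498 Y33.552
G01 X106.348 Y39.559
G01 X97.908 Y51.006
G01 X94.177 Y67.894
M5
G00 X0.000 Y0.000

Since the viewBox matches the mm dimensions, user units are millimetres directly. The only transform is the Y-flip y_m = 116.228 − y_svg.

Shape 1 is a cubic bezier drawn with `<path>`. Its stroke #0000ff means score at S475, F2082. After flipping Y the toolpath is (75.522,64.889) → (78.965,67.976) → (78.724,63.825) → (77.377,55.924) → (77.504,47.762) → (81.683,42.829).

Shape 2 is a closed polygon drawn with `<polygon>`. Its stroke #008000 means cut at S821, F555. After flipping Y the toolpath is (43.121,22.355) → (143.856,53.207) → (17.173,37.381) → (43.121,22.355), returning to the start.

Shape 3 is a open polyline drawn with `<path>`. Its stroke #0000ff means score at S475, F2082. After flipping Y the toolpath is (36.319,19.312) → (63.756,66.034) → (30.833,63.127) → (67.182,24.868).

Shape 4 is a quadratic bezier drawn with `<path>`. Its stroke #008000 means cut at S821, F555. After flipping Y the toolpath is (159.926,37.861) → (137.357,32.986) → (119.498,33.552) → (106.348,39.559) → (97.908,51.006) → (94.177,67.894).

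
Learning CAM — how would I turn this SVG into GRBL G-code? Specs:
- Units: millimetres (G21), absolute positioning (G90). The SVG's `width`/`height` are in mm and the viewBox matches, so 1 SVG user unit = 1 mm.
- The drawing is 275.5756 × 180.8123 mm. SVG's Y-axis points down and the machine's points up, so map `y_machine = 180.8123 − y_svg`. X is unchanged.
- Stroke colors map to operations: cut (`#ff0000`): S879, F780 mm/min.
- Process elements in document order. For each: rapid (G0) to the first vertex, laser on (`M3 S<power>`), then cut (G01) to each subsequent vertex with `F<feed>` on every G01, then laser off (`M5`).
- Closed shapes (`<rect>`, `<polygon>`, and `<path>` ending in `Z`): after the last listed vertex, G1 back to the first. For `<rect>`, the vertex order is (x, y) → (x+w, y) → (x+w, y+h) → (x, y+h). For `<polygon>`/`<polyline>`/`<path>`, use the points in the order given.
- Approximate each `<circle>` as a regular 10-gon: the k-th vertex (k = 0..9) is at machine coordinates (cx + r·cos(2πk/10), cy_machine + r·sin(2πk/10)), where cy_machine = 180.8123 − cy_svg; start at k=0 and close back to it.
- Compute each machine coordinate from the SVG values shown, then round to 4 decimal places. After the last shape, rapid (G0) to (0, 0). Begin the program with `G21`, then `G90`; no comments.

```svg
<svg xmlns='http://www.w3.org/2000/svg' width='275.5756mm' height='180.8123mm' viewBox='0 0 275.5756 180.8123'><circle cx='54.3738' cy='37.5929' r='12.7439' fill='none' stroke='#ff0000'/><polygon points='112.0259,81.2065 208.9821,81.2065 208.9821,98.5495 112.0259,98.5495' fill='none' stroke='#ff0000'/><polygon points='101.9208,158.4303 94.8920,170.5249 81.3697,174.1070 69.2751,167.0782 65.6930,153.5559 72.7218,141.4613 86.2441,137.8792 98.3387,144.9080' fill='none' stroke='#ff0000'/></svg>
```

viewBox `0 0 275.5756 180.8123` with mm width/height → 1 unit = 1 mm. Flip: y_m = 180.8123 − y_svg.

**Shape 1** — `<circle>` circle, stroke `#ff0000` → cut (S879, F780). Machine vertices: (67.1177,143.2194) → (64.6838,150.7101) → (58.3119,155.3396) → (50.4357,155.3396) → (44.0638,150.7101) → (41.6299,143.2194) → (44.0638,135.7287) → (50.4357,131.0992) → (58.3119,131.0992) → (64.6838,135.7287) → (67.1177,143.2194). Closed: final G1 returns to the first vertex.

**Shape 2** — `<polygon>` rectangle, stroke `#ff0000` → cut (S879, F780). Machine vertices: (112.0259,99.6058) → (208.9821,99.6058) → (208.9821,82.2628) → (112.0259,82.2628) → (112.0259,99.6058). Closed: final G1 returns to the first vertex.

**Shape 3** — `<polygon>` regular polygon, stroke `#ff0000` → cut (S879, F780). Machine vertices: (101.9208,22.3820) → (94.8920,10.2874) → (81.3697,6.7053) → (69.2751,13.7341) → (65.6930,27.2564) → (72.7218,39.3510) → (86.2441,42.9331) → (98.3387,35.9043) → (101.9208,22.3820). Closed: final G1 returns to the first vertex.

G21
G90
G0 X67.1177 Y143.2194
M3 S879
G01 X64.6838 Y150.7101 F780
G01 X58.3119 Y155.3396 F780
G01 X50.4357 Y155.3396 F780
G01 X44.0638 Y150.7101 F780
G01 X41.6299 Y143.2194 F780
G01 X44.0638 Y135.7287 F780
G01 X50.4357 Y131.0992 F780
G01 X58.3119 Y131.0992 F780
G01 X64.6838 Y135.7287 F780
G01 X67.1177 Y143.2194 F780
M5
G0 X112.0259 Y99.6058
M3 S879
G01 X208.9821 Y99.6058 F780
G01 X208.9821 Y82.2628 F780
G01 X112.0259 Y82.2628 F780
G01 X112.0259 Y99.6058 F780
M5
G0 X101.9208 Y22.3820
M3 S879
G01 X94.8920 Y10.2874 F780
G01 X81.3697 Y6.7053 F780
G01 X69.2751 Y13.7341 F780
G01 X65.6930 Y27.2564 F780
G01 X72.7218 Y39.3510 F780
G01 X86.2441 Y42.9331 F780
G01 X98.3387 Y35.9043 F780
G01 X101.9208 Y22.3820 F780
M5
G0 X0.0000 Y0.0000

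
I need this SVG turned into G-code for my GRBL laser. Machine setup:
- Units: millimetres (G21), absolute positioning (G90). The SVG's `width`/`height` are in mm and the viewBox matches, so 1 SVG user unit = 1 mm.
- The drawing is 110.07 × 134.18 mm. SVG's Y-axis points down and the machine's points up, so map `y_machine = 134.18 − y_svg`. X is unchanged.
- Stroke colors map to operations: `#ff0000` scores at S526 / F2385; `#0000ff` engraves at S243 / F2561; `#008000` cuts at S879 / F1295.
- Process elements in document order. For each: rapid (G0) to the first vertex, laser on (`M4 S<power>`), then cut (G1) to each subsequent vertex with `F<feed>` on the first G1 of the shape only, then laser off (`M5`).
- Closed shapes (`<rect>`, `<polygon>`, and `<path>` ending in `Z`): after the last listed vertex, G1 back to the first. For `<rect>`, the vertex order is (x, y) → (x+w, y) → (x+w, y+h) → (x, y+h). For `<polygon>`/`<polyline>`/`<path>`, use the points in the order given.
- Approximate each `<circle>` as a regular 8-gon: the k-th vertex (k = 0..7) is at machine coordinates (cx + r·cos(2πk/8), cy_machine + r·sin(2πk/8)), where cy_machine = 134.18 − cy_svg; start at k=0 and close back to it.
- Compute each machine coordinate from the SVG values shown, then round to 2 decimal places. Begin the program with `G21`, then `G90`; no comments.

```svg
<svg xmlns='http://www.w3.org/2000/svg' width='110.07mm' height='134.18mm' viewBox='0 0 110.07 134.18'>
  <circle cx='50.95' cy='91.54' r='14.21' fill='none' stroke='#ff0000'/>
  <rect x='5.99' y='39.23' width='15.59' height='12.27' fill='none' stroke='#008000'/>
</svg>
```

1 u = 1 mm; y_m = 134.18 − y.

[1] `<circle>` circle, #ff0000→score S526 F2385: (65.16,42.64) → (61.00,52.69) → (50.95,56.85) → (40.90,52.69) → (36.74,42.64) → (40.90,32.59) → (50.95,28.43) → (61.00,32.59) → (65.16,42.64) (closed)

[2] `<rect>` rectangle, #008000→cut S879 F1295: (5.99,94.95) → (21.58,94.95) → (21.58,82.68) → (5.99,82.68) → (5.99,94.95) (closed)

G21
G90
G0 X65.16 Y42.64
M4 S526
G1 X61.00 Y52.69 F2385
G1 X50.95 Y56.85
G1 X40.90 Y52.69
G1 X36.74 Y42.64
G1 X40.90 Y32.59
G1 X50.95 Y28.43
G1 X61.00 Y32.59
G1 X65.16 Y42.64
M5
G0 X5.99 Y94.95
M4 S879
G1 X21.58 Y94.95 F1295
G1 X21.58 Y82.68
G1 X5.99 Y82.68
G1 X5.99 Y94.95
M5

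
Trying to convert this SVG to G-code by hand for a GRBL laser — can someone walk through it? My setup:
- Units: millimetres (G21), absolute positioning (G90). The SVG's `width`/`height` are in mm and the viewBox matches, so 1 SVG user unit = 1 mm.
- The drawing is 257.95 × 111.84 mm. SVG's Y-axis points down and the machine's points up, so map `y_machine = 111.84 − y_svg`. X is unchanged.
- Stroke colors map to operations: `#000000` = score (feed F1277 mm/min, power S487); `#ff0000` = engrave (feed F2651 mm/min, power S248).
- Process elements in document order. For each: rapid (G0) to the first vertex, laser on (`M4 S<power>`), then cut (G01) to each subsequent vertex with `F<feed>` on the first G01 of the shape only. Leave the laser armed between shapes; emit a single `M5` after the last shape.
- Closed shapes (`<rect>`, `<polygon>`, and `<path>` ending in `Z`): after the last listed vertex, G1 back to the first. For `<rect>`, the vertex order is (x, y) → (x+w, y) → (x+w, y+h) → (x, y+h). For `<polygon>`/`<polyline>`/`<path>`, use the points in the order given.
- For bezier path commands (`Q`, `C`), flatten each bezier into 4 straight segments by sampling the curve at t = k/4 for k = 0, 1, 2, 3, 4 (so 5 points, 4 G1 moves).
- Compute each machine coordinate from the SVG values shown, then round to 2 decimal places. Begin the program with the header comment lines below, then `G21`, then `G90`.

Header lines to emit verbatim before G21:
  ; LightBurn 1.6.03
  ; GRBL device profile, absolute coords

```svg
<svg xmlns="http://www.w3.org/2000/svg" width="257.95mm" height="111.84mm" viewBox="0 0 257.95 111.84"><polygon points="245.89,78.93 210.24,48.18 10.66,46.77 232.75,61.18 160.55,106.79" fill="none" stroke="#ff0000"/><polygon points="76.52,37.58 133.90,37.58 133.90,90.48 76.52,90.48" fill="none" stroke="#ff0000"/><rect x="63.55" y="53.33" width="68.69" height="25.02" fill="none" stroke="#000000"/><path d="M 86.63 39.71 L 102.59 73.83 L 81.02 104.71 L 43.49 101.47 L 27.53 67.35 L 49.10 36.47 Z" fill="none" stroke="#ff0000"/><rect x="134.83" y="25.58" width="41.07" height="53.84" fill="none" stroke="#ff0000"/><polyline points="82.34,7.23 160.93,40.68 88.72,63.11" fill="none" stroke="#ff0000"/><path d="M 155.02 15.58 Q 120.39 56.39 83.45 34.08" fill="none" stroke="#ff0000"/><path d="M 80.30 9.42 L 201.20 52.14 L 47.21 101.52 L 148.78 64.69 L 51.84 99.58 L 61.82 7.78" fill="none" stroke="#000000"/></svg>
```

viewBox `0 0 257.95 111.84` with mm width/height → 1 unit = 1 mm. Flip: y_m = 111.84 − y_svg.

**Shape 1** — `<polygon>` closed polygon, stroke `#ff0000` → engrave (S248, F2651). Machine vertices: (245.89,32.91) → (210.24,63.66) → (10.66,65.07) → (232.75,50.66) → (160.55,5.05) → (245.89,32.91). Closed: final G1 returns to the first vertex.

**Shape 2** — `<polygon>` rectangle, stroke `#ff0000` → engrave (S248, F2651). Machine vertices: (76.52,74.26) → (133.90,74.26) → (133.90,21.36) → (76.52,21.36) → (76.52,74.26). Closed: final G1 returns to the first vertex.

**Shape 3** — `<rect>` rectangle, stroke `#000000` → score (S487, F1277). Machine vertices: (63.55,58.51) → (132.24,58.51) → (132.24,33.49) → (63.55,33.49) → (63.55,58.51). Closed: final G1 returns to the first vertex.

**Shape 4** — `<path>` regular polygon, stroke `#ff0000` → engrave (S248, F2651). Machine vertices: (86.63,72.13) → (102.59,38.01) → (81.02,7.13) → (43.49,10.37) → (27.53,44.49) → (49.10,75.37) → (86.63,72.13). Closed: final G1 returns to the first vertex.

**Shape 5** — `<rect>` rectangle, stroke `#ff0000` → engrave (S248, F2651). Machine vertices: (134.83,86.26) → (175.90,86.26) → (175.90,32.42) → (134.83,32.42) → (134.83,86.26). Closed: final G1 returns to the first vertex.

**Shape 6** — `<polyline>` open polyline, stroke `#ff0000` → engrave (S248, F2651). Machine vertices: (82.34,104.61) → (160.93,71.16) → (88.72,48.73). Open path.

**Shape 7** — `<path>` quadratic bezier, stroke `#ff0000` → engrave (S248, F2651). Control points (SVG): P0=(155.02,15.58), P1=(120.39,56.39), P2=(83.45,34.08); sampled at t=k/4. Machine vertices: (155.02,96.26) → (137.56,79.80) → (119.81,71.23) → (101.78,70.55) → (83.45,77.76). Open path.

**Shape 8** — `<path>` open polyline, stroke `#000000` → score (S487, F1277). Machine vertices: (80.30,102.42) → (201.20,59.70) → (47.21,10.32) → (148.78,47.15) → (51.84,12.26) → (61.82,104.06). Open path.

; LightBurn 1.6.03
; GRBL device profile, absolute coords
G21
G90
G0 X245.89 Y32.91
M4 S248
G01 X210.24 Y63.66 F2651
G01 X10.66 Y65.07
G01 X232.75 Y50.66
G01 X160.55 Y5.05
G01 X245.89 Y32.91
G0 X76.52 Y74.26
M4 S248
G01 X133.90 Y74.26 F2651
G01 X133.90 Y21.36
G01 X76.52 Y21.36
G01 X76.52 Y74.26
G0 X63.55 Y58.51
M4 S487
G01 X132.24 Y58.51 F1277
G01 X132.24 Y33.49
G01 X63.55 Y33.49
G01 X63.55 Y58.51
G0 X86.63 Y72.13
M4 S248
G01 X102.59 Y38.01 F2651
G01 X81.02 Y7.13
G01 X43.49 Y10.37
G01 X27.53 Y44.49
G01 X49.10 Y75.37
G01 X86.63 Y72.13
G0 X134.83 Y86.26
M4 S248
G01 X175.90 Y86.26 F2651
G01 X175.90 Y32.42
G01 X134.83 Y32.42
G01 X134.83 Y86.26
G0 X82.34 Y104.61
M4 S248
G01 X160.93 Y71.16 F2651
G01 X88.72 Y48.73
G0 X155.02 Y96.26
M4 S248
G01 X137.56 Y79.80 F2651
G01 X119.81 Y71.23
G01 X101.78 Y70.55
G01 X83.45 Y77.76
G0 X80.30 Y102.42
M4 S487
G01 X201.20 Y59.70 F1277
G01 X47.21 Y10.32
G01 X148.78 Y47.15
G01 X51.84 Y12.26
G01 X61.82 Y104.06
M5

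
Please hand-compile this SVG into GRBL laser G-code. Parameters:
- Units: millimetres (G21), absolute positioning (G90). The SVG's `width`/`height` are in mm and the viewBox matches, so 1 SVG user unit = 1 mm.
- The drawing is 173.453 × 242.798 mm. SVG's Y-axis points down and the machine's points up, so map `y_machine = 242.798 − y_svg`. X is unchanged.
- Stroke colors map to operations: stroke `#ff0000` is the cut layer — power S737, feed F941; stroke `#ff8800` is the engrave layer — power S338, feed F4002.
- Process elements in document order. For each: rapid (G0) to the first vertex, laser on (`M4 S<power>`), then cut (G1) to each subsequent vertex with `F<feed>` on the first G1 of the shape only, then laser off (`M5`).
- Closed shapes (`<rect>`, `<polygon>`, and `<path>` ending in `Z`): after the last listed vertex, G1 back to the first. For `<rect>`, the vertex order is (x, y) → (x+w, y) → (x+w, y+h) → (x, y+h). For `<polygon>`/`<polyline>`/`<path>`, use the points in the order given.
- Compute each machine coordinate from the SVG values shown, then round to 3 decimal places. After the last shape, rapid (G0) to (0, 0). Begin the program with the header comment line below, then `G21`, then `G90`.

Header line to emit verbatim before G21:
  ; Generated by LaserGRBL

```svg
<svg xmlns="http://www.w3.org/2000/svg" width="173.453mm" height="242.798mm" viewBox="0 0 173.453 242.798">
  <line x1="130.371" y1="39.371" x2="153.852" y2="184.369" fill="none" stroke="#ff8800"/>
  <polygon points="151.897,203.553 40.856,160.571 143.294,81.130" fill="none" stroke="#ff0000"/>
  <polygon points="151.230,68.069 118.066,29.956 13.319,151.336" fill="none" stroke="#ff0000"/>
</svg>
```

1 u = 1 mm; y_m = 242.798 − y.

[1] `<line>` line segment, #ff8800→engrave S338 F4002: (130.371,203.427) → (153.852,58.429)

[2] `<polygon>` closed polygon, #ff0000→cut S737 F941: (151.897,39.245) → (40.856,82.227) → (143.294,161.668) → (151.897,39.245) (closed)

[3] `<polygon>` closed polygon, #ff0000→cut S737 F941: (151.230,174.729) → (118.066,212.842) → (13.319,91.462) → (151.230,174.729) (closed)

; Generated by LaserGRBL
G21
G90
G0 X130.371 Y203.427
M4 S338
G1 X153.852 Y58.429 F4002
M5
G0 X151.897 Y39.245
M4 S737
G1 X40.856 Y82.227 F941
G1 X143.294 Y161.668
G1 X151.897 Y39.245
M5
G0 X151.230 Y174.729
M4 S737
G1 X118.066 Y212.842 F941
G1 X13.319 Y91.462
G1 X151.230 Y174.729
M5
G0 X0.000 Y0.000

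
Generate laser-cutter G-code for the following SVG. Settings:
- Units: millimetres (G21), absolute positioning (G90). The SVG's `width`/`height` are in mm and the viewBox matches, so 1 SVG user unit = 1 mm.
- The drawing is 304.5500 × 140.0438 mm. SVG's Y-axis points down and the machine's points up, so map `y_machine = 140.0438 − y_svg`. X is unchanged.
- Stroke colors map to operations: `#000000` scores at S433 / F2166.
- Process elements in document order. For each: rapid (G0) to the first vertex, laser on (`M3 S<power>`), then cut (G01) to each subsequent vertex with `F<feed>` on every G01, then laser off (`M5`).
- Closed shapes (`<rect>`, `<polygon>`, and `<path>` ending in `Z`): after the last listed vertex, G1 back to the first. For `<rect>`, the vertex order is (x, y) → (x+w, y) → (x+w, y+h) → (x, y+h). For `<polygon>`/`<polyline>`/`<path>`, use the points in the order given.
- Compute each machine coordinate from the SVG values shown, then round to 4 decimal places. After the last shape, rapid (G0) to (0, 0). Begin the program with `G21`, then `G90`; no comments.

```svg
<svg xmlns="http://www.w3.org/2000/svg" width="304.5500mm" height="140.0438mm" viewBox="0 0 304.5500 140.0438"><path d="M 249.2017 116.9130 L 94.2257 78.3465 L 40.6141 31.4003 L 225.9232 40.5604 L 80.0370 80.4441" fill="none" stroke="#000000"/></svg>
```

G21
G90
G0 X249.2017 Y23.1308
M3 S433
G01 X94.2257 Y61.6973 F2166
G01 X40.6141 Y108.6435 F2166
G01 X225.9232 Y99.4834 F2166
G01 X80.0370 Y59.5997 F2166
M5
G0 X0.0000 Y0.0000

viewBox `0 0 304.5500 140.0438` with mm width/height → 1 unit = 1 mm. Flip: y_m = 140.0438 − y_svg.

**Shape 1** — `<path>` open polyline, stroke `#000000` → score (S433, F2166). Machine vertices: (249.2017,23.1308) → (94.2257,61.6973) → (40.6141,108.6435) → (225.9232,99.4834) → (80.0370,59.5997). Open path.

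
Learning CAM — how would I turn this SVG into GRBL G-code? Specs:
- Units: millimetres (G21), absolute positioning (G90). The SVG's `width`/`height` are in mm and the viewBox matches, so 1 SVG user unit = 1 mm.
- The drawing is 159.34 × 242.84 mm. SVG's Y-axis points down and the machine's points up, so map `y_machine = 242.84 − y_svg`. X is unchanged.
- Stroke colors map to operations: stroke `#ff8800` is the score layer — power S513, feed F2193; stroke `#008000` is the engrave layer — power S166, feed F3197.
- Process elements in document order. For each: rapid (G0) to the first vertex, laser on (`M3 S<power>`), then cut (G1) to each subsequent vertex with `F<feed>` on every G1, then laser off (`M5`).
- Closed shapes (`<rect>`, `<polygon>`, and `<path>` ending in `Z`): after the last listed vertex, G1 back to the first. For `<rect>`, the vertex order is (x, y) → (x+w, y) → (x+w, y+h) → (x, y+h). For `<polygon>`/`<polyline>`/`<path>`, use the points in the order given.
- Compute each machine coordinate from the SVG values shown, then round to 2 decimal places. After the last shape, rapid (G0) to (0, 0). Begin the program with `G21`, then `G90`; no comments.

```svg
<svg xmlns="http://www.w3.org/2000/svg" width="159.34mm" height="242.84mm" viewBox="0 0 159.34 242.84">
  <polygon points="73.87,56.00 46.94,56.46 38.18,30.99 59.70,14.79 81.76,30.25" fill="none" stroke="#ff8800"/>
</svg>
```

G21
G90
G0 X73.87 Y186.84
M3 S513
G1 X46.94 Y186.38 F2193
G1 X38.18 Y211.85 F2193
G1 X59.70 Y228.05 F2193
G1 X81.76 Y212.59 F2193
G1 X73.87 Y186.84 F2193
M5
G0 X0.00 Y0.00

Since the viewBox matches the mm dimensions, user units are millimetres directly. The only transform is the Y-flip y_m = 242.84 − y_svg.

Shape 1 is a regular polygon drawn with `<polygon>`. Its stroke #ff8800 means score at S513, F2193. After flipping Y the toolpath is (73.87,186.84) → (46.94,186.38) → (38.18,211.85) → (59.70,228.05) → (81.76,212.59) → (73.87,186.84), returning to the start.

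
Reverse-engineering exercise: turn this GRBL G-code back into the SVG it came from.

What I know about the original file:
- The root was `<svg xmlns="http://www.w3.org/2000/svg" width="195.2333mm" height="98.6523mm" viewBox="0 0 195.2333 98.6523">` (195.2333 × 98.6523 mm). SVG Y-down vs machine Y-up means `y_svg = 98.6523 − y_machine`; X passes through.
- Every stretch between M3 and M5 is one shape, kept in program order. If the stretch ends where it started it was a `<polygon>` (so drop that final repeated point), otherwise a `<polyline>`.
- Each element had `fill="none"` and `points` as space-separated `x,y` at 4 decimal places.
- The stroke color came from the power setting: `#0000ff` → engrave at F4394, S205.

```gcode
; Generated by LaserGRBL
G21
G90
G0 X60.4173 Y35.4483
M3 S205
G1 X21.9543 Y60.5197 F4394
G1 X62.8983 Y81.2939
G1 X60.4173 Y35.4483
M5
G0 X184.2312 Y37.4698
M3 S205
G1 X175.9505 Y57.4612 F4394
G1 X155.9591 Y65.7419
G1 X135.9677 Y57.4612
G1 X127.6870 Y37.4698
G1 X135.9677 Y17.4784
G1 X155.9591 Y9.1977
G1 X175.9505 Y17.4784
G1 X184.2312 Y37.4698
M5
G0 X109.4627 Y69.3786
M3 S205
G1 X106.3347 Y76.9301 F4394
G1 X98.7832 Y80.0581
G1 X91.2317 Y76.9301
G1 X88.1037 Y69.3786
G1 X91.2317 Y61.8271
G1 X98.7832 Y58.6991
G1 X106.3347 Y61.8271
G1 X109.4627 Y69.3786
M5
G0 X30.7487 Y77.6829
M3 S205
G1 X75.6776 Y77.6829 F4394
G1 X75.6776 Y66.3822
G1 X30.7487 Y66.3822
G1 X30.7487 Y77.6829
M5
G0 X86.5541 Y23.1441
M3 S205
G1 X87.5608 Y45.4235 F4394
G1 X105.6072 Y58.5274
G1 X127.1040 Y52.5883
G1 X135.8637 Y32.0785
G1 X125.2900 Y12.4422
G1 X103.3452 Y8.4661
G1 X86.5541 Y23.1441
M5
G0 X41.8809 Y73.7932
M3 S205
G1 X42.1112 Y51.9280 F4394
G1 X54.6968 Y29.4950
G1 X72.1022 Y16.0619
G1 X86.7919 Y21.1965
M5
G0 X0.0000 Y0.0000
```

<svg xmlns="http://www.w3.org/2000/svg" width="195.2333mm" height="98.6523mm" viewBox="0 0 195.2333 98.6523">
  <polygon points="60.4173,63.2040 21.9543,38.1326 62.8983,17.3584" fill="none" stroke="#0000ff"/>
  <polygon points="184.2312,61.1825 175.9505,41.1911 155.9591,32.9104 135.9677,41.1911 127.6870,61.1825 135.9677,81.1739 155.9591,89.4546 175.9505,81.1739" fill="none" stroke="#0000ff"/>
  <polygon points="109.4627,29.2737 106.3347,21.7222 98.7832,18.5942 91.2317,21.7222 88.1037,29.2737 91.2317,36.8252 98.7832,39.9532 106.3347,36.8252" fill="none" stroke="#0000ff"/>
  <polygon points="30.7487,20.9694 75.6776,20.9694 75.6776,32.2701 30.7487,32.2701" fill="none" stroke="#0000ff"/>
  <polygon points="86.5541,75.5082 87.5608,53.2288 105.6072,40.1249 127.1040,46.0640 135.8637,66.5738 125.2900,86.2101 103.3452,90.1862" fill="none" stroke="#0000ff"/>
  <polyline points="41.8809,24.8591 42.1112,46.7243 54.6968,69.1573 72.1022,82.5904 86.7919,77.4558" fill="none" stroke="#0000ff"/>
</svg>

y_svg = 98.6523 − y_m. Every run uses S205, so all elements get stroke `#0000ff` (engrave).

[1] closed run; points: 60.4173,63.2040 21.9543,38.1326 62.8983,17.3584

[2] closed run; points: 184.2312,61.1825 175.9505,41.1911 155.9591,32.9104 135.9677,41.1911 127.6870,61.1825 135.9677,81.1739 155.9591,89.4546 175.9505,81.1739

[3] closed run; points: 109.4627,29.2737 106.3347,21.7222 98.7832,18.5942 91.2317,21.7222 88.1037,29.2737 91.2317,36.8252 98.7832,39.9532 106.3347,36.8252

[4] closed run; points: 30.7487,20.9694 75.6776,20.9694 75.6776,32.2701 30.7487,32.2701

[5] closed run; points: 86.5541,75.5082 87.5608,53.2288 105.6072,40.1249 127.1040,46.0640 135.8637,66.5738 125.2900,86.2101 103.3452,90.1862

[6] open run; points: 41.8809,24.8591 42.1112,46.7243 54.6968,69.1573 72.1022,82.5904 86.7919,77.4558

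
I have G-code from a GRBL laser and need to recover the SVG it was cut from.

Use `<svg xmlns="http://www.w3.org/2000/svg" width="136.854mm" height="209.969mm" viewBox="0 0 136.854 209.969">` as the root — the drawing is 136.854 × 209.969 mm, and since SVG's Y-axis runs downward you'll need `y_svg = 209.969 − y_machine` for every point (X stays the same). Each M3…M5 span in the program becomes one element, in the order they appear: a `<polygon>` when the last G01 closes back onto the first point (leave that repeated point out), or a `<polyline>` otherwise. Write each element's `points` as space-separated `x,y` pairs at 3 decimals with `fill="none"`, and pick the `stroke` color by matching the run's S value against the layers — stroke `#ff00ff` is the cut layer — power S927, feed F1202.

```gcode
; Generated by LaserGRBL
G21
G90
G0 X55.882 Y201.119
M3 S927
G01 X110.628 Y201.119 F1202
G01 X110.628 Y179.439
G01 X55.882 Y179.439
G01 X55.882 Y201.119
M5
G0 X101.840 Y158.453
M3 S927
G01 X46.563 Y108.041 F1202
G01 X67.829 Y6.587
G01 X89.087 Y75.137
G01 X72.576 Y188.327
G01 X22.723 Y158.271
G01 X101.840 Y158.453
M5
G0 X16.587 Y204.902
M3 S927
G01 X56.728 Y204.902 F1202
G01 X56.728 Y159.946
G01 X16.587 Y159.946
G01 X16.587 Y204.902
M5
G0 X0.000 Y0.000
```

Machine Y-up, SVG Y-down with viewBox height 209.969, so y_svg = 209.969 − y_machine; X carries over. Every run uses S927, so all elements get stroke `#ff00ff` (cut).

Run 1: The run returns to its start, so emit a `<polygon>` with points (Y-flipped): 55.882,8.850 110.628,8.850 110.628,30.530 55.882,30.530.

Run 2: The run returns to its start, so emit a `<polygon>` with points (Y-flipped): 101.840,51.516 46.563,101.928 67.829,203.382 89.087,134.832 72.576,21.642 22.723,51.698.

Run 3: The run returns to its start, so emit a `<polygon>` with points (Y-flipped): 16.587,5.067 56.728,5.067 56.728,50.023 16.587,50.023.

<svg xmlns="http://www.w3.org/2000/svg" width="136.854mm" height="209.969mm" viewBox="0 0 136.854 209.969">
  <polygon points="55.882,8.850 110.628,8.850 110.628,30.530 55.882,30.530" fill="none" stroke="#ff00ff"/>
  <polygon points="101.840,51.516 46.563,101.928 67.829,203.382 89.087,134.832 72.576,21.642 22.723,51.698" fill="none" stroke="#ff00ff"/>
  <polygon points="16.587,5.067 56.728,5.067 56.728,50.023 16.587,50.023" fill="none" stroke="#ff00ff"/>
</svg>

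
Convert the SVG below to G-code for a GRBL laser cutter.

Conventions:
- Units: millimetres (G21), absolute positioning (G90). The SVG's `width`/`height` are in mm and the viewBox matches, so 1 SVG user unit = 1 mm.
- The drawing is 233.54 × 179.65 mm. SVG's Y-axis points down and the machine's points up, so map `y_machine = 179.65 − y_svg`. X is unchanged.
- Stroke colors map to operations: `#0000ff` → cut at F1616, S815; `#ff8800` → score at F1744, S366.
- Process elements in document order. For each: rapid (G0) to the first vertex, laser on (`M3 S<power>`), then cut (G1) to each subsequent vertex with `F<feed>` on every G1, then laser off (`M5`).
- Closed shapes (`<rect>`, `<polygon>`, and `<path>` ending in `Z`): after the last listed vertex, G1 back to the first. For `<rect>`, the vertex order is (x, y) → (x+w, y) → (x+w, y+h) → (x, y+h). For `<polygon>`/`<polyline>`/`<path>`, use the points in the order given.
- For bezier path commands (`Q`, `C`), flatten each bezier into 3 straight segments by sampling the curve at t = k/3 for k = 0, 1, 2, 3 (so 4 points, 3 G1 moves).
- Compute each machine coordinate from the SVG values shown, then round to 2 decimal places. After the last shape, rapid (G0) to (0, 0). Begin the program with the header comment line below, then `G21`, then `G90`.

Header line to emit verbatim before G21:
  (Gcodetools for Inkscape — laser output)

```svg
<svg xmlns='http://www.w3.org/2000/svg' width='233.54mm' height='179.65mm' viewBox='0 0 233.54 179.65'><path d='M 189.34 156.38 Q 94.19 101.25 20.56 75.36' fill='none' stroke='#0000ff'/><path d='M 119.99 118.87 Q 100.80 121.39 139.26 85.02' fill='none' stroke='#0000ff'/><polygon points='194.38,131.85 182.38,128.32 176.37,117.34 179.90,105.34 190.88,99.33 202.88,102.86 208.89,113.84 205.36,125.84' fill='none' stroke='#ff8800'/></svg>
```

1 u = 1 mm; y_m = 179.65 − y.

[1] `<path>` quadratic bezier, #0000ff→cut S815 F1616: (189.34,23.27) → (128.30,56.77) → (72.04,83.78) → (20.56,104.29)

[2] `<path>` quadratic bezier, #0000ff→cut S815 F1616: (119.99,60.78) → (113.60,63.42) → (120.03,74.70) → (139.26,94.63)

[3] `<polygon>` regular polygon, #ff8800→score S366 F1744: (194.38,47.80) → (182.38,51.33) → (176.37,62.31) → (179.90,74.31) → (190.88,80.32) → (202.88,76.79) → (208.89,65.81) → (205.36,53.81) → (194.38,47.80) (closed)

(Gcodetools for Inkscape — laser output)
G21
G90
G0 X189.34 Y23.27
M3 S815
G1 X128.30 Y56.77 F1616
G1 X72.04 Y83.78 F1616
G1 X20.56 Y104.29 F1616
M5
G0 X119.99 Y60.78
M3 S815
G1 X113.60 Y63.42 F1616
G1 X120.03 Y74.70 F1616
G1 X139.26 Y94.63 F1616
M5
G0 X194.38 Y47.80
M3 S366
G1 X182.38 Y51.33 F1744
G1 X176.37 Y62.31 F1744
G1 X179.90 Y74.31 F1744
G1 X190.88 Y80.32 F1744
G1 X202.88 Y76.79 F1744
G1 X208.89 Y65.81 F1744
G1 X205.36 Y53.81 F1744
G1 X194.38 Y47.80 F1744
M5
G0 X0.00 Y0.00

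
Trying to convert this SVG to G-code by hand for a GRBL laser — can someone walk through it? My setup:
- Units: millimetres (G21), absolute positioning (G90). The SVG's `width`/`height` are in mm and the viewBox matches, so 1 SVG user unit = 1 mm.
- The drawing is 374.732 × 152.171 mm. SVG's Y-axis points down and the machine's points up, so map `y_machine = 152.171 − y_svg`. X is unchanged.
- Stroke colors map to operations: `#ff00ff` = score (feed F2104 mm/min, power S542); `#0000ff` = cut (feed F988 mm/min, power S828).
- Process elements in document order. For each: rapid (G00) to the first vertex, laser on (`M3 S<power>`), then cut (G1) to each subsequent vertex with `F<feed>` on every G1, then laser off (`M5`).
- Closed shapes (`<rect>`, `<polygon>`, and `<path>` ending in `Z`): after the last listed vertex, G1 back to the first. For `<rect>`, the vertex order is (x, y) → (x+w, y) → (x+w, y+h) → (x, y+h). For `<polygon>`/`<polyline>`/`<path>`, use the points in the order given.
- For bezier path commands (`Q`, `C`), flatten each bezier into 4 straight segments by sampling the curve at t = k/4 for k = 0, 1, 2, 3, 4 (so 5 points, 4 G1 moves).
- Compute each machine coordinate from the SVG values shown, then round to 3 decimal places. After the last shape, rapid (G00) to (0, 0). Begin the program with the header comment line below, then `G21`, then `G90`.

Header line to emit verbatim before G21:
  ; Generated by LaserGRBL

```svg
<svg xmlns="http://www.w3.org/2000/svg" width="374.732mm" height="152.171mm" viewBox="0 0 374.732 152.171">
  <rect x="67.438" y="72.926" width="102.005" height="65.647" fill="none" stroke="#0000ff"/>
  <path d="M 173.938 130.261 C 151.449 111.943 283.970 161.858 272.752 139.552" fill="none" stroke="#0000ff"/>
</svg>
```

; Generated by LaserGRBL
G21
G90
G00 X67.438 Y79.245
M3 S828
G1 X169.443 Y79.245 F988
G1 X169.443 Y13.598 F988
G1 X67.438 Y13.598 F988
G1 X67.438 Y79.245 F988
M5
G00 X173.938 Y21.910
M3 S828
G1 X181.468 Y25.049 F988
G1 X219.118 Y15.769 F988
G1 X258.882 Y7.236 F988
G1 X272.752 Y12.619 F988
M5
G00 X0.000 Y0.000

viewBox `0 0 374.732 152.171` with mm width/height → 1 unit = 1 mm. Flip: y_m = 152.171 − y_svg.

**Shape 1** — `<rect>` rectangle, stroke `#0000ff` → cut (S828, F988). Machine vertices: (67.438,79.245) → (169.443,79.245) → (169.443,13.598) → (67.438,13.598) → (67.438,79.245). Closed: final G1 returns to the first vertex.

**Shape 2** — `<path>` cubic bezier, stroke `#0000ff` → cut (S828, F988). Control points (SVG): P0=(173.938,130.261), P1=(151.449,111.943), P2=(283.970,161.858), P3=(272.752,139.552); sampled at t=k/4. Machine vertices: (173.938,21.910) → (181.468,25.049) → (219.118,15.769) → (258.882,7.236) → (272.752,12.619). Open path.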